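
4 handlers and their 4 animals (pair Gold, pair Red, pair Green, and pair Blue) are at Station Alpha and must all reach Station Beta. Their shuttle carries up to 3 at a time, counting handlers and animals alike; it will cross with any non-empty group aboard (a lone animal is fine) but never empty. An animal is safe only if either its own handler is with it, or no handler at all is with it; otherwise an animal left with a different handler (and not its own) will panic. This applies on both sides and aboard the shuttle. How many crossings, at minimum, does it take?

9

Counting alone: each trip to Station Beta takes at most 3 across and each return brings at least 1 back, so after t trips out (and t−1 returns) at most 3t − (t−1) of the 8 are across; that first reaches 8 at t = 4, so at least 7 crossings are needed.
The safety rule pushes this higher. Following every safe sequence of crossings, the most of the 8 that can be at Station Beta as the shuttle arrives there on crossing 7 is 7 — never all 8.
So no plan with fewer than 9 crossings exists, and this one achieves 9:
1. animal Gold and handler Gold cross → Station Beta.
2. handler Gold crosses ← Station Alpha.
3. animal Red, handler Gold, and handler Red cross → Station Beta.
4. animal Gold and handler Gold cross ← Station Alpha.
5. handler Blue, handler Gold, and handler Green cross → Station Beta.
6. animal Red crosses ← Station Alpha.
7. animal Gold and animal Red cross → Station Beta.
8. animal Gold crosses ← Station Alpha.
9. animal Blue, animal Gold, and animal Green cross → Station Beta.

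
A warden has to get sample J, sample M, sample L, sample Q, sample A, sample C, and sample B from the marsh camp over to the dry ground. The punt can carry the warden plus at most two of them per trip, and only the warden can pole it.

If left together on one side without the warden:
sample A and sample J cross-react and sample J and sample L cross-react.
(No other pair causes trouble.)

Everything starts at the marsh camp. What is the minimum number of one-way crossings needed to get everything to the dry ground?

7

Counting alone: the warden can take at most 2 across per trip to the dry ground, so moving all 7 needs at least 4 loaded trips out, with a return between consecutive ones — at least 7 crossings.
The plan below uses exactly 7 crossings, so it is optimal:
1. Warden goes to the dry ground with sample J.  [the marsh camp: sample A, sample B, sample C, sample L, sample M, sample Q | the dry ground: sample J]
2. Warden goes back to the marsh camp alone.  [the marsh camp: sample A, sample B, sample C, sample L, sample M, sample Q | the dry ground: sample J]
3. Warden goes to the dry ground with sample M and sample Q.  [the marsh camp: sample A, sample B, sample C, sample L | the dry ground: sample J, sample M, sample Q]
4. Warden goes back to the marsh camp alone.  [the marsh camp: sample A, sample B, sample C, sample L | the dry ground: sample J, sample M, sample Q]
5. Warden goes to the dry ground with sample B and sample C.  [the marsh camp: sample A, sample L | the dry ground: sample B, sample C, sample J, sample M, sample Q]
6. Warden goes back to the marsh camp alone.  [the marsh camp: sample A, sample L | the dry ground: sample B, sample C, sample J, sample M, sample Q]
7. Warden goes to the dry ground with sample A and sample L.  [the marsh camp: — | the dry ground: sample A, sample B, sample C, sample J, sample L, sample M, sample Q]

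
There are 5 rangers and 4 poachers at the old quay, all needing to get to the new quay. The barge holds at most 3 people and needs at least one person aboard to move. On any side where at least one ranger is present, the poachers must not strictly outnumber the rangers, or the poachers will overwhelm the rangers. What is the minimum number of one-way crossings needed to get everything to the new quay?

7

Counting alone: each trip to the new quay takes at most 3 across and each return brings at least 1 back, so after t trips out (and t−1 returns) at most 3t − (t−1) of the 9 are across; that first reaches 9 at t = 4, so at least 7 crossings are needed.
The plan below uses exactly 7 crossings, so it is optimal:
1. 3 poachers → the new quay.  (the old quay: 5R 1P; the new quay: 0R 3P)
2. 1 poacher ← the old quay.  (the old quay: 5R 2P; the new quay: 0R 2P)
3. 3 rangers → the new quay.  (the old quay: 2R 2P; the new quay: 3R 2P)
4. 1 ranger ← the old quay.  (the old quay: 3R 2P; the new quay: 2R 2P)
5. 2 rangers and 1 poacher → the new quay.  (the old quay: 1R 1P; the new quay: 4R 3P)
6. 1 ranger ← the old quay.  (the old quay: 2R 1P; the new quay: 3R 3P)
7. 2 rangers and 1 poacher → the new quay.  (the old quay: 0R 0P; the new quay: 5R 4P)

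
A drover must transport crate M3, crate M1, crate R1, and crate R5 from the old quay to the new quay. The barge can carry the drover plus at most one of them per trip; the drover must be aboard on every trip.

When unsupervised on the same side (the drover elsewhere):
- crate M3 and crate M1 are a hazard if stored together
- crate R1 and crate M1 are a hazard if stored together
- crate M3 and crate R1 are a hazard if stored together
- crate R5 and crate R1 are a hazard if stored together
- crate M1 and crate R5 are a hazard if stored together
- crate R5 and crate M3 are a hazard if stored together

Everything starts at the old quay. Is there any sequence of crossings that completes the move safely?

No

Whatever the first load, the items left behind include a forbidden pair without the drover. No opening move is safe, so no plan exists.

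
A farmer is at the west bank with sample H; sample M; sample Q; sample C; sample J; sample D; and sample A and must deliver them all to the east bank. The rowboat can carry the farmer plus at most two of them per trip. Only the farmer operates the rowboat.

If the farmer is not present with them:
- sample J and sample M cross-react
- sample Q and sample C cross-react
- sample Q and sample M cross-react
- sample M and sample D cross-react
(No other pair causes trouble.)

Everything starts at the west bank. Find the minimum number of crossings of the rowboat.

Counting alone: the farmer can take at most 2 across per trip to the east bank, so moving all 7 needs at least 4 loaded trips out, with a return between consecutive ones — at least 7 crossings.
The plan below uses exactly 7 crossings, so it is optimal:
1. Farmer goes to the east bank with sample M and sample Q.  [the west bank: sample A, sample C, sample D, sample H, sample J | the east bank: sample M, sample Q]
2. Farmer goes back to the west bank with sample M.  [the west bank: sample A, sample C, sample D, sample H, sample J, sample M | the east bank: sample Q]
3. Farmer goes to the east bank with sample D and sample J.  [the west bank: sample A, sample C, sample H, sample M | the east bank: sample D, sample J, sample Q]
4. Farmer goes back to the west bank alone.  [the west bank: sample A, sample C, sample H, sample M | the east bank: sample D, sample J, sample Q]
5. Farmer goes to the east bank with sample A and sample H.  [the west bank: sample C, sample M | the east bank: sample A, sample D, sample H, sample J, sample Q]
6. Farmer goes back to the west bank alone.  [the west bank: sample C, sample M | the east bank: sample A, sample D, sample H, sample J, sample Q]
7. Farmer goes to the east bank with sample C and sample M.  [the west bank: — | the east bank: sample A, sample C, sample D, sample H, sample J, sample M, sample Q]

7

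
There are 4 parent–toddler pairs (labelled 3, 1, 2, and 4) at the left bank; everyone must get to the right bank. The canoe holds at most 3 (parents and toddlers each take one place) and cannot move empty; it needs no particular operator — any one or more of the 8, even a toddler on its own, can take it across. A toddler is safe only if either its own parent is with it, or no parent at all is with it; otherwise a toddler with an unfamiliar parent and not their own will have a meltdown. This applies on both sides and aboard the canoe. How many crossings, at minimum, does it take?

Counting alone: each trip to the right bank takes at most 3 across and each return brings at least 1 back, so after t trips out (and t−1 returns) at most 3t − (t−1) of the 8 are across; that first reaches 8 at t = 4, so at least 7 crossings are needed.
The safety rule pushes this higher. Following every safe sequence of crossings, the most of the 8 that can be at the right bank as the canoe arrives there on crossing 7 is 7 — never all 8.
So no plan with fewer than 9 crossings exists, and this one achieves 9:
1. parent 3 and toddler 3 cross → the right bank.
2. parent 3 crosses ← the left bank.
3. parent 1, parent 3, and toddler 1 cross → the right bank.
4. parent 3 and toddler 3 cross ← the left bank.
5. parent 2, parent 3, and parent 4 cross → the right bank.
6. toddler 1 crosses ← the left bank.
7. toddler 1 and toddler 3 cross → the right bank.
8. toddler 3 crosses ← the left bank.
9. toddler 2, toddler 3, and toddler 4 cross → the right bank.

9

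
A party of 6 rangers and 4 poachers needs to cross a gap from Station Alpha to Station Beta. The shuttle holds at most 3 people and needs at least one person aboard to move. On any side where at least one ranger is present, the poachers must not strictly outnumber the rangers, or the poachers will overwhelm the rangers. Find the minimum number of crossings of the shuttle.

9

Counting alone: each trip to Station Beta takes at most 3 across and each return brings at least 1 back, so after t trips out (and t−1 returns) at most 3t − (t−1) of the 10 are across; that first reaches 10 at t = 5, so at least 9 crossings are needed.
The plan below uses exactly 9 crossings, so it is optimal:
1. 2 poachers → Station Beta.  (Station Alpha: 6R 2P; Station Beta: 0R 2P)
2. 1 poacher ← Station Alpha.  (Station Alpha: 6R 3P; Station Beta: 0R 1P)
3. 3 poachers → Station Beta.  (Station Alpha: 6R 0P; Station Beta: 0R 4P)
4. 1 poacher ← Station Alpha.  (Station Alpha: 6R 1P; Station Beta: 0R 3P)
5. 3 rangers → Station Beta.  (Station Alpha: 3R 1P; Station Beta: 3R 3P)
6. 1 poacher ← Station Alpha.  (Station Alpha: 3R 2P; Station Beta: 3R 2P)
7. 1 ranger and 2 poachers → Station Beta.  (Station Alpha: 2R 0P; Station Beta: 4R 4P)
8. 1 poacher ← Station Alpha.  (Station Alpha: 2R 1P; Station Beta: 4R 3P)
9. 2 rangers and 1 poacher → Station Beta.  (Station Alpha: 0R 0P; Station Beta: 6R 4P)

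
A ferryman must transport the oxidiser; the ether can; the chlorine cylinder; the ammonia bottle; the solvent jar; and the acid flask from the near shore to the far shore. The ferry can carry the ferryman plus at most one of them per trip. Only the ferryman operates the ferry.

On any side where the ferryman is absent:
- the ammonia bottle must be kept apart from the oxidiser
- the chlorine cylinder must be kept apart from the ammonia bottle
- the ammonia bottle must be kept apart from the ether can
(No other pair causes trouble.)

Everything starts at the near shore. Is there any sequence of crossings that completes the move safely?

No

Following every safe sequence of crossings from the start, the most of the 6 that can be at the far shore as the ferry arrives there on crossings 1, 3, 5, 7 is 1, 2, 3, 4 respectively; the best ever achieved is 4 of 6.
From crossing 9 on, no configuration arises that was not already reachable earlier: only 36 distinct safe configurations (who is on which side, and where the ferry is) can ever be reached, none of them has everyone across, and every continuation just revisits them. So no valid plan exists.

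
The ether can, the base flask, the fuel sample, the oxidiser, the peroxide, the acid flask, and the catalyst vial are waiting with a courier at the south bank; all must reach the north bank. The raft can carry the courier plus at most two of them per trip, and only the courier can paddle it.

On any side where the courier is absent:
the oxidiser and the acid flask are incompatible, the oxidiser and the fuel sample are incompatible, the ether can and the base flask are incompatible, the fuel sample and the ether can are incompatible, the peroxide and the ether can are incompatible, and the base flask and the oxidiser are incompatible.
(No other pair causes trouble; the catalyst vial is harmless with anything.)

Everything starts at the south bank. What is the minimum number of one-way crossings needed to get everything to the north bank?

Counting alone: the courier can take at most 2 across per trip to the north bank, so moving all 7 needs at least 4 loaded trips out, with a return between consecutive ones — at least 7 crossings.
The safety rule pushes this higher. Following every safe sequence of crossings, the most of the 7 that can be at the north bank as the raft arrives there on crossing 7 is 6 — never all 7.
So no plan with fewer than 9 crossings exists, and this one achieves 9:
1. Courier goes to the north bank with the ether can and the oxidiser.
2. Courier goes back to the south bank alone.
3. Courier goes to the north bank with the peroxide.
4. Courier goes back to the south bank with the ether can.
5. Courier goes to the north bank with the base flask and the fuel sample.
6. Courier goes back to the south bank with the oxidiser.
7. Courier goes to the north bank with the acid flask and the catalyst vial.
8. Courier goes back to the south bank alone.
9. Courier goes to the north bank with the ether can and the oxidiser.

9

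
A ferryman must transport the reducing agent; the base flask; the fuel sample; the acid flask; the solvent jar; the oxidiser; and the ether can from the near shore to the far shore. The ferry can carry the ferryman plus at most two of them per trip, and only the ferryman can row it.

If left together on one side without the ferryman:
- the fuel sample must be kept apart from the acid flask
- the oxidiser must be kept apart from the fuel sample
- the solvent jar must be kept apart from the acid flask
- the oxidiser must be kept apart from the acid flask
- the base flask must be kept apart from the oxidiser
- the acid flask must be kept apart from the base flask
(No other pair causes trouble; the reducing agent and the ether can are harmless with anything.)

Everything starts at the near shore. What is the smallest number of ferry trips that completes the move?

11

Counting alone: the ferryman can take at most 2 across per trip to the far shore, so moving all 7 needs at least 4 loaded trips out, with a return between consecutive ones — at least 7 crossings.
The safety rule pushes this higher. Following every safe sequence of crossings, the most of the 7 that can be at the far shore as the ferry arrives there on crossings 7, 9 is 5, 6 respectively — never all 7.
So no plan with fewer than 11 crossings exists, and this one achieves 11:
1. Ferryman goes to the far shore with the acid flask and the oxidiser.
2. Ferryman goes back to the near shore with the acid flask.
3. Ferryman goes to the far shore with the acid flask and the reducing agent.
4. Ferryman goes back to the near shore with the acid flask.
5. Ferryman goes to the far shore with the acid flask and the solvent jar.
6. Ferryman goes back to the near shore with the acid flask.
7. Ferryman goes to the far shore with the base flask and the fuel sample.
8. Ferryman goes back to the near shore with the oxidiser.
9. Ferryman goes to the far shore with the acid flask and the ether can.
10. Ferryman goes back to the near shore with the acid flask.
11. Ferryman goes to the far shore with the acid flask and the oxidiser.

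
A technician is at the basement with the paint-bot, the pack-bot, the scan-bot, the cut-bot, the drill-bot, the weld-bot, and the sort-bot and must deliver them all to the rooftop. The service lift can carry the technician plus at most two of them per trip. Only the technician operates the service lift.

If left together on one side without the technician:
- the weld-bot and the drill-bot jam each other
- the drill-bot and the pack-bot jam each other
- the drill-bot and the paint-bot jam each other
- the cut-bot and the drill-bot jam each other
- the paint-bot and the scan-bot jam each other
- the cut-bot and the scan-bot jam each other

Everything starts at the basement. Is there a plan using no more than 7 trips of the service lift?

Counting alone: the technician can take at most 2 across per trip to the rooftop, so moving all 7 needs at least 4 loaded trips out, with a return between consecutive ones — at least 7 crossings.
The safety rule pushes this higher. Following every safe sequence of crossings, the most of the 7 that can be at the rooftop as the service lift arrives there on crossing 7 is 6 — never all 7.
So the move cannot be finished within 7 crossings. (The shortest complete plan takes 9:)
1. Technician goes to the rooftop with the drill-bot and the scan-bot.
2. Technician goes back to the basement alone.
3. Technician goes to the rooftop with the sort-bot.
4. Technician goes back to the basement alone.
5. Technician goes to the rooftop with the pack-bot and the paint-bot.
6. Technician goes back to the basement with the drill-bot and the scan-bot.
7. Technician goes to the rooftop with the cut-bot and the weld-bot.
8. Technician goes back to the basement alone.
9. Technician goes to the rooftop with the drill-bot and the scan-bot.

No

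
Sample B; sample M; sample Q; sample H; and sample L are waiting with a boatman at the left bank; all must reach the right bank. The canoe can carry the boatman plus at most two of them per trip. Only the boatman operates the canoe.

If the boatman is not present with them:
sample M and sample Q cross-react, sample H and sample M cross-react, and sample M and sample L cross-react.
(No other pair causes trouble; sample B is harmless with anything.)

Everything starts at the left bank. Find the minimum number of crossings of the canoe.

5

Counting alone: the boatman can take at most 2 across per trip to the right bank, so moving all 5 needs at least 3 loaded trips out, with a return between consecutive ones — at least 5 crossings.
The plan below uses exactly 5 crossings, so it is optimal:
1. Boatman goes to the right bank with sample B and sample M.  [the left bank: sample H, sample L, sample Q | the right bank: sample B, sample M]
2. Boatman goes back to the left bank alone.  [the left bank: sample H, sample L, sample Q | the right bank: sample B, sample M]
3. Boatman goes to the right bank with sample H and sample Q.  [the left bank: sample L | the right bank: sample B, sample H, sample M, sample Q]
4. Boatman goes back to the left bank with sample M.  [the left bank: sample L, sample M | the right bank: sample B, sample H, sample Q]
5. Boatman goes to the right bank with sample L and sample M.  [the left bank: — | the right bank: sample B, sample H, sample L, sample M, sample Q]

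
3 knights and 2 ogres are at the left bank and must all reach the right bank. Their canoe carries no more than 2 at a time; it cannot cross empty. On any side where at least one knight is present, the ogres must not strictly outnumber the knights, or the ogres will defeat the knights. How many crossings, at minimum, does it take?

Counting alone: each trip to the right bank takes at most 2 across and each return brings at least 1 back, so after t trips out (and t−1 returns) at most 2t − (t−1) of the 5 are across; that first reaches 5 at t = 4, so at least 7 crossings are needed.
The plan below uses exactly 7 crossings, so it is optimal:
1. 2 ogres → the right bank.  (the left bank: 3K 0O; the right bank: 0K 2O)
2. 1 ogre ← the left bank.  (the left bank: 3K 1O; the right bank: 0K 1O)
3. 2 knights → the right bank.  (the left bank: 1K 1O; the right bank: 2K 1O)
4. 1 knight ← the left bank.  (the left bank: 2K 1O; the right bank: 1K 1O)
5. 1 knight and 1 ogre → the right bank.  (the left bank: 1K 0O; the right bank: 2K 2O)
6. 1 ogre ← the left bank.  (the left bank: 1K 1O; the right bank: 2K 1O)
7. 1 knight and 1 ogre → the right bank.  (the left bank: 0K 0O; the right bank: 3K 2O)

7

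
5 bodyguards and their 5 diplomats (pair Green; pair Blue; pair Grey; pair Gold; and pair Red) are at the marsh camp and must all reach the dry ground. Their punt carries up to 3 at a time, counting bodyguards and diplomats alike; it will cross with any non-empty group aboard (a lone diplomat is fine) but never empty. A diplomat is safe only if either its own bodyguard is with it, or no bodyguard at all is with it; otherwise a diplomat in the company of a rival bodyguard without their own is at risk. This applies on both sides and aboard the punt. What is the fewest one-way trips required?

11

Counting alone: each trip to the dry ground takes at most 3 across and each return brings at least 1 back, so after t trips out (and t−1 returns) at most 3t − (t−1) of the 10 are across; that first reaches 10 at t = 5, so at least 9 crossings are needed.
The safety rule pushes this higher. Following every safe sequence of crossings, the most of the 10 that can be at the dry ground as the punt arrives there on crossing 9 is 9 — never all 10.
So no plan with fewer than 11 crossings exists, and this one achieves 11:
1. bodyguard Green and diplomat Green cross → the dry ground.
2. bodyguard Green crosses ← the marsh camp.
3. diplomat Blue, diplomat Gold, and diplomat Grey cross → the dry ground.
4. diplomat Green crosses ← the marsh camp.
5. bodyguard Blue, bodyguard Gold, and bodyguard Grey cross → the dry ground.
6. bodyguard Blue and diplomat Blue cross ← the marsh camp.
7. bodyguard Blue, bodyguard Green, and bodyguard Red cross → the dry ground.
8. diplomat Grey crosses ← the marsh camp.
9. diplomat Blue and diplomat Green cross → the dry ground.
10. diplomat Green crosses ← the marsh camp.
11. diplomat Green, diplomat Grey, and diplomat Red cross → the dry ground.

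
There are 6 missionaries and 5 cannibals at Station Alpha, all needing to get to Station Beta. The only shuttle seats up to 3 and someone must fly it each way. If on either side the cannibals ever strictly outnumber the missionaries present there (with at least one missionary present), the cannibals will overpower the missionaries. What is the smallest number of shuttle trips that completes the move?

Counting alone: each trip to Station Beta takes at most 3 across and each return brings at least 1 back, so after t trips out (and t−1 returns) at most 3t − (t−1) of the 11 are across; that first reaches 11 at t = 5, so at least 9 crossings are needed.
The plan below uses exactly 9 crossings, so it is optimal:
1. 3 cannibals → Station Beta.  (Station Alpha: 6M 2C; Station Beta: 0M 3C)
2. 1 cannibal ← Station Alpha.  (Station Alpha: 6M 3C; Station Beta: 0M 2C)
3. 3 missionaries → Station Beta.  (Station Alpha: 3M 3C; Station Beta: 3M 2C)
4. 1 missionary ← Station Alpha.  (Station Alpha: 4M 3C; Station Beta: 2M 2C)
5. 2 missionaries and 1 cannibal → Station Beta.  (Station Alpha: 2M 2C; Station Beta: 4M 3C)
6. 1 missionary ← Station Alpha.  (Station Alpha: 3M 2C; Station Beta: 3M 3C)
7. 2 missionaries and 1 cannibal → Station Beta.  (Station Alpha: 1M 1C; Station Beta: 5M 4C)
8. 1 missionary ← Station Alpha.  (Station Alpha: 2M 1C; Station Beta: 4M 4C)
9. 2 missionaries and 1 cannibal → Station Beta.  (Station Alpha: 0M 0C; Station Beta: 6M 5C)

9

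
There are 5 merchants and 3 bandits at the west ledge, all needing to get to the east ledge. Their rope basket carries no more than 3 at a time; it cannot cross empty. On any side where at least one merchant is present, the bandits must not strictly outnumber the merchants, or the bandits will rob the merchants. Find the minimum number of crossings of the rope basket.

Counting alone: each trip to the east ledge takes at most 3 across and each return brings at least 1 back, so after t trips out (and t−1 returns) at most 3t − (t−1) of the 8 are across; that first reaches 8 at t = 4, so at least 7 crossings are needed.
The plan below uses exactly 7 crossings, so it is optimal:
1. 2 bandits → the east ledge.  (the west ledge: 5M 1B; the east ledge: 0M 2B)
2. 1 bandit ← the west ledge.  (the west ledge: 5M 2B; the east ledge: 0M 1B)
3. 2 merchants and 1 bandit → the east ledge.  (the west ledge: 3M 1B; the east ledge: 2M 2B)
4. 1 bandit ← the west ledge.  (the west ledge: 3M 2B; the east ledge: 2M 1B)
5. 1 merchant and 2 bandits → the east ledge.  (the west ledge: 2M 0B; the east ledge: 3M 3B)
6. 1 bandit ← the west ledge.  (the west ledge: 2M 1B; the east ledge: 3M 2B)
7. 2 merchants and 1 bandit → the east ledge.  (the west ledge: 0M 0B; the east ledge: 5M 3B)

7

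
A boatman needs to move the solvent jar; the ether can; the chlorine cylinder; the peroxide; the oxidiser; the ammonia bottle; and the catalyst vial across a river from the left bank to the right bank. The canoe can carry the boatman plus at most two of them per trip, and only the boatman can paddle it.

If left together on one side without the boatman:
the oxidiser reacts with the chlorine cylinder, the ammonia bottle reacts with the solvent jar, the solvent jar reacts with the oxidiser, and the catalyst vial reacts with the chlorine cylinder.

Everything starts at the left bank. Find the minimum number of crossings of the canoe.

9

Counting alone: the boatman can take at most 2 across per trip to the right bank, so moving all 7 needs at least 4 loaded trips out, with a return between consecutive ones — at least 7 crossings.
The safety rule pushes this higher. Following every safe sequence of crossings, the most of the 7 that can be at the right bank as the canoe arrives there on crossing 7 is 6 — never all 7.
So no plan with fewer than 9 crossings exists, and this one achieves 9:
1. Boatman goes to the right bank with the chlorine cylinder and the solvent jar.  [the left bank: the ammonia bottle, the catalyst vial, the ether can, the oxidiser, the peroxide | the right bank: the chlorine cylinder, the solvent jar]
2. Boatman goes back to the left bank alone.  [the left bank: the ammonia bottle, the catalyst vial, the ether can, the oxidiser, the peroxide | the right bank: the chlorine cylinder, the solvent jar]
3. Boatman goes to the right bank with the ether can.  [the left bank: the ammonia bottle, the catalyst vial, the oxidiser, the peroxide | the right bank: the chlorine cylinder, the ether can, the solvent jar]
4. Boatman goes back to the left bank alone.  [the left bank: the ammonia bottle, the catalyst vial, the oxidiser, the peroxide | the right bank: the chlorine cylinder, the ether can, the solvent jar]
5. Boatman goes to the right bank with the oxidiser and the peroxide.  [the left bank: the ammonia bottle, the catalyst vial | the right bank: the chlorine cylinder, the ether can, the oxidiser, the peroxide, the solvent jar]
6. Boatman goes back to the left bank with the chlorine cylinder and the solvent jar.  [the left bank: the ammonia bottle, the catalyst vial, the chlorine cylinder, the solvent jar | the right bank: the ether can, the oxidiser, the peroxide]
7. Boatman goes to the right bank with the ammonia bottle and the catalyst vial.  [the left bank: the chlorine cylinder, the solvent jar | the right bank: the ammonia bottle, the catalyst vial, the ether can, the oxidiser, the peroxide]
8. Boatman goes back to the left bank alone.  [the left bank: the chlorine cylinder, the solvent jar | the right bank: the ammonia bottle, the catalyst vial, the ether can, the oxidiser, the peroxide]
9. Boatman goes to the right bank with the chlorine cylinder and the solvent jar.  [the left bank: — | the right bank: the ammonia bottle, the catalyst vial, the chlorine cylinder, the ether can, the oxidiser, the peroxide, the solvent jar]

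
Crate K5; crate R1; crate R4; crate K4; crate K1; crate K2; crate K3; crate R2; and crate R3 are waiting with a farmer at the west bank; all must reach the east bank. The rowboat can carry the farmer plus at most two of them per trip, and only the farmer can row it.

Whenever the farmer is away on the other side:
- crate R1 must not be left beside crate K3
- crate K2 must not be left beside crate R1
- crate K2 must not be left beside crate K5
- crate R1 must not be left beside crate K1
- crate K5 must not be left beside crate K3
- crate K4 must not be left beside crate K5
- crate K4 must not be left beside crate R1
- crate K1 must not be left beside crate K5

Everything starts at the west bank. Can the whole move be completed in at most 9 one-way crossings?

No

Counting alone: the farmer can take at most 2 across per trip to the east bank, so moving all 9 needs at least 5 loaded trips out, with a return between consecutive ones — at least 9 crossings.
The safety rule pushes this higher. Following every safe sequence of crossings, the most of the 9 that can be at the east bank as the rowboat arrives there on crossing 9 is 8 — never all 9.
So the move cannot be finished within 9 crossings. (The shortest complete plan takes 11:)
1. Farmer goes to the east bank with crate K5 and crate R1.
2. Farmer goes back to the west bank alone.
3. Farmer goes to the east bank with crate R4.
4. Farmer goes back to the west bank alone.
5. Farmer goes to the east bank with crate K1 and crate K4.
6. Farmer goes back to the west bank with crate K5 and crate R1.
7. Farmer goes to the east bank with crate K2 and crate K3.
8. Farmer goes back to the west bank alone.
9. Farmer goes to the east bank with crate R2 and crate R3.
10. Farmer goes back to the west bank alone.
11. Farmer goes to the east bank with crate K5 and crate R1.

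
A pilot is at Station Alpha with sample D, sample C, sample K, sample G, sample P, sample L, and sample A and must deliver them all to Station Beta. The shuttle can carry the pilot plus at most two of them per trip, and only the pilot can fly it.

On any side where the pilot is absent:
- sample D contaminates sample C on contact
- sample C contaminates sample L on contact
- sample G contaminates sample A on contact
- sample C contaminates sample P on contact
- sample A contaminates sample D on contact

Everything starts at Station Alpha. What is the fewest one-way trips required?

9

Counting alone: the pilot can take at most 2 across per trip to Station Beta, so moving all 7 needs at least 4 loaded trips out, with a return between consecutive ones — at least 7 crossings.
The safety rule pushes this higher. Following every safe sequence of crossings, the most of the 7 that can be at Station Beta as the shuttle arrives there on crossing 7 is 6 — never all 7.
So no plan with fewer than 9 crossings exists, and this one achieves 9:
1. Pilot goes to Station Beta with sample A and sample C.  [Station Alpha: sample D, sample G, sample K, sample L, sample P | Station Beta: sample A, sample C]
2. Pilot goes back to Station Alpha alone.  [Station Alpha: sample D, sample G, sample K, sample L, sample P | Station Beta: sample A, sample C]
3. Pilot goes to Station Beta with sample K.  [Station Alpha: sample D, sample G, sample L, sample P | Station Beta: sample A, sample C, sample K]
4. Pilot goes back to Station Alpha alone.  [Station Alpha: sample D, sample G, sample L, sample P | Station Beta: sample A, sample C, sample K]
5. Pilot goes to Station Beta with sample D and sample G.  [Station Alpha: sample L, sample P | Station Beta: sample A, sample C, sample D, sample G, sample K]
6. Pilot goes back to Station Alpha with sample A and sample C.  [Station Alpha: sample A, sample C, sample L, sample P | Station Beta: sample D, sample G, sample K]
7. Pilot goes to Station Beta with sample L and sample P.  [Station Alpha: sample A, sample C | Station Beta: sample D, sample G, sample K, sample L, sample P]
8. Pilot goes back to Station Alpha alone.  [Station Alpha: sample A, sample C | Station Beta: sample D, sample G, sample K, sample L, sample P]
9. Pilot goes to Station Beta with sample A and sample C.  [Station Alpha: — | Station Beta: sample A, sample C, sample D, sample G, sample K, sample L, sample P]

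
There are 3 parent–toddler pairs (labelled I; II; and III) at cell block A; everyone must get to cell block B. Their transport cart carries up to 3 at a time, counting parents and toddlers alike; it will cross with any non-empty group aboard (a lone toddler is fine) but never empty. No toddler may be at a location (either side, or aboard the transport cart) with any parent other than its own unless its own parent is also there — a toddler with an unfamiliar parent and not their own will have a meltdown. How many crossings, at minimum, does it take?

Counting alone: each trip to cell block B takes at most 3 across and each return brings at least 1 back, so after t trips out (and t−1 returns) at most 3t − (t−1) of the 6 are across; that first reaches 6 at t = 3, so at least 5 crossings are needed.
The plan below uses exactly 5 crossings, so it is optimal:
1. parent I and toddler I cross → cell block B.
2. parent I crosses ← cell block A.
3. parent I, parent II, and parent III cross → cell block B.
4. toddler I crosses ← cell block A.
5. toddler I, toddler II, and toddler III cross → cell block B.

5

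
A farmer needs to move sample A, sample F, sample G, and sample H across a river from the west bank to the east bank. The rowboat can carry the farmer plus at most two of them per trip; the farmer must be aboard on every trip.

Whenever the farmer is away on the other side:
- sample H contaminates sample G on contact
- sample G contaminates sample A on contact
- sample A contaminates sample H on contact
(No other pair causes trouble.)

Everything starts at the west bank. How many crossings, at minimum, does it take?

Counting alone: the farmer can take at most 2 across per trip to the east bank, so moving all 4 needs at least 2 loaded trips out, with a return between consecutive ones — at least 3 crossings.
The safety rule pushes this higher. Following every safe sequence of crossings, the most of the 4 that can be at the east bank as the rowboat arrives there on crossing 3 is 3 — never all 4.
So no plan with fewer than 5 crossings exists, and this one achieves 5:
1. Farmer goes to the east bank with sample A and sample G.
2. Farmer goes back to the west bank with sample A.
3. Farmer goes to the east bank with sample A and sample F.
4. Farmer goes back to the west bank with sample A.
5. Farmer goes to the east bank with sample A and sample H.

5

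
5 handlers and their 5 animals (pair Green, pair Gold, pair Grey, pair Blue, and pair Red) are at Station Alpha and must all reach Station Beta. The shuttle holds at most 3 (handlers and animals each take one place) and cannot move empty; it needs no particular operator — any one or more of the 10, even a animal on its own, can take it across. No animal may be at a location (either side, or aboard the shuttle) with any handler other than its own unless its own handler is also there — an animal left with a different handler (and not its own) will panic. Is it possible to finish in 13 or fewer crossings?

Yes

Yes — this plan uses 11 crossings (≤ 13):
1. animal Green and handler Green cross → Station Beta.
2. handler Green crosses ← Station Alpha.
3. animal Blue, animal Gold, and animal Grey cross → Station Beta.
4. animal Green crosses ← Station Alpha.
5. handler Blue, handler Gold, and handler Grey cross → Station Beta.
6. animal Gold and handler Gold cross ← Station Alpha.
7. handler Gold, handler Green, and handler Red cross → Station Beta.
8. animal Grey crosses ← Station Alpha.
9. animal Gold and animal Green cross → Station Beta.
10. animal Green crosses ← Station Alpha.
11. animal Green, animal Grey, and animal Red cross → Station Beta.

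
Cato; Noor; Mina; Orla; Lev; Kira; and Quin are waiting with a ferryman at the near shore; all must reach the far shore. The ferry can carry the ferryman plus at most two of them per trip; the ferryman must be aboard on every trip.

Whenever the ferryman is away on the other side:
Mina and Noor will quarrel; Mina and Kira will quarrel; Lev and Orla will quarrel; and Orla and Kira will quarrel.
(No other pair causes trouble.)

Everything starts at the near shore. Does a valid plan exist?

1. Ferryman goes to the far shore with Mina and Orla.
2. Ferryman goes back to the near shore alone.
3. Ferryman goes to the far shore with Cato.
4. Ferryman goes back to the near shore alone.
5. Ferryman goes to the far shore with Lev and Noor.
6. Ferryman goes back to the near shore with Mina and Orla.
7. Ferryman goes to the far shore with Kira and Quin.
8. Ferryman goes back to the near shore alone.
9. Ferryman goes to the far shore with Mina and Orla.

Yes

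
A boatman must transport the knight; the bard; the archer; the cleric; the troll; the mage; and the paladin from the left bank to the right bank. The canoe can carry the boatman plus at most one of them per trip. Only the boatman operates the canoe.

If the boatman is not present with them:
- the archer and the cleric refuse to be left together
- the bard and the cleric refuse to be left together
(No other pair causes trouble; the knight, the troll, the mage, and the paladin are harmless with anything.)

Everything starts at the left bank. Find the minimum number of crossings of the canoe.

Counting alone: the boatman can take at most 1 across per trip to the right bank, so moving all 7 needs at least 7 loaded trips out, with a return between consecutive ones — at least 13 crossings.
The safety rule pushes this higher. Following every safe sequence of crossings, the most of the 7 that can be at the right bank as the canoe arrives there on crossing 13 is 6 — never all 7.
So no plan with fewer than 15 crossings exists, and this one achieves 15:
1. Boatman goes to the right bank with the cleric.
2. Boatman goes back to the left bank alone.
3. Boatman goes to the right bank with the knight.
4. Boatman goes back to the left bank alone.
5. Boatman goes to the right bank with the bard.
6. Boatman goes back to the left bank with the cleric.
7. Boatman goes to the right bank with the archer.
8. Boatman goes back to the left bank alone.
9. Boatman goes to the right bank with the troll.
10. Boatman goes back to the left bank alone.
11. Boatman goes to the right bank with the mage.
12. Boatman goes back to the left bank alone.
13. Boatman goes to the right bank with the paladin.
14. Boatman goes back to the left bank alone.
15. Boatman goes to the right bank with the cleric.

15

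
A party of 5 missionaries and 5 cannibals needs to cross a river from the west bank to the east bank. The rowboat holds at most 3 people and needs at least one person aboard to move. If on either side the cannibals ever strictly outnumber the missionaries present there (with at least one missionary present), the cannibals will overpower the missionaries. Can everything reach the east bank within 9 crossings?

Counting alone: each trip to the east bank takes at most 3 across and each return brings at least 1 back, so after t trips out (and t−1 returns) at most 3t − (t−1) of the 10 are across; that first reaches 10 at t = 5, so at least 9 crossings are needed.
The safety rule pushes this higher. Following every safe sequence of crossings, the most of the 10 that can be at the east bank as the rowboat arrives there on crossing 9 is 9 — never all 10.
So the move cannot be finished within 9 crossings. (The shortest complete plan takes 11:)
1. 2 cannibals → the east bank.  (the west bank: 5M 3C; the east bank: 0M 2C)
2. 1 cannibal ← the west bank.  (the west bank: 5M 4C; the east bank: 0M 1C)
3. 3 cannibals → the east bank.  (the west bank: 5M 1C; the east bank: 0M 4C)
4. 1 cannibal ← the west bank.  (the west bank: 5M 2C; the east bank: 0M 3C)
5. 3 missionaries → the east bank.  (the west bank: 2M 2C; the east bank: 3M 3C)
6. 1 missionary and 1 cannibal ← the west bank.  (the west bank: 3M 3C; the east bank: 2M 2C)
7. 3 missionaries → the east bank.  (the west bank: 0M 3C; the east bank: 5M 2C)
8. 1 cannibal ← the west bank.  (the west bank: 0M 4C; the east bank: 5M 1C)
9. 2 cannibals → the east bank.  (the west bank: 0M 2C; the east bank: 5M 3C)
10. 1 cannibal ← the west bank.  (the west bank: 0M 3C; the east bank: 5M 2C)
11. 3 cannibals → the east bank.  (the west bank: 0M 0C; the east bank: 5M 5C)

No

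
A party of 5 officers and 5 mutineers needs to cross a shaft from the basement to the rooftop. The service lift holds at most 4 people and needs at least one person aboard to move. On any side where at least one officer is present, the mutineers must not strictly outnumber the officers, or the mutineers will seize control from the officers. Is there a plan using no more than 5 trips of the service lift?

Counting alone: each trip to the rooftop takes at most 4 across and each return brings at least 1 back, so after t trips out (and t−1 returns) at most 4t − (t−1) of the 10 are across; that first reaches 10 at t = 3, so at least 5 crossings are needed.
The safety rule pushes this higher. Following every safe sequence of crossings, the most of the 10 that can be at the rooftop as the service lift arrives there on crossing 5 is 9 — never all 10.
So the move cannot be finished within 5 crossings. (The shortest complete plan takes 7:)
1. 2 mutineers → the rooftop.  (the basement: 5O 3M; the rooftop: 0O 2M)
2. 1 mutineer ← the basement.  (the basement: 5O 4M; the rooftop: 0O 1M)
3. 4 mutineers → the rooftop.  (the basement: 5O 0M; the rooftop: 0O 5M)
4. 1 mutineer ← the basement.  (the basement: 5O 1M; the rooftop: 0O 4M)
5. 4 officers → the rooftop.  (the basement: 1O 1M; the rooftop: 4O 4M)
6. 1 officer and 1 mutineer ← the basement.  (the basement: 2O 2M; the rooftop: 3O 3M)
7. 2 officers and 2 mutineers → the rooftop.  (the basement: 0O 0M; the rooftop: 5O 5M)

No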